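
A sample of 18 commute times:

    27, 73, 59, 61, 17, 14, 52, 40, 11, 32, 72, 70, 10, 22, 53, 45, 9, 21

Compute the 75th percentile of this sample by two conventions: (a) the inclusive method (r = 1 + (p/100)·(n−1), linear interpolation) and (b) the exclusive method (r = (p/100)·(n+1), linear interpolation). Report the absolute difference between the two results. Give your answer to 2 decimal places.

Sorted: 9, 10, 11, 14, 17, 21, 22, 27, 32, 40, 45, 52, 53, 59, 61, 70, 72, 73.
n = 18.
(a) r = 13.75; between ranks 13 (53) and 14 (59): 57.5.
(b) r = 14.25; between ranks 14 (59) and 15 (61): 59.5.
|57.5 − 59.5| = 2.

2.00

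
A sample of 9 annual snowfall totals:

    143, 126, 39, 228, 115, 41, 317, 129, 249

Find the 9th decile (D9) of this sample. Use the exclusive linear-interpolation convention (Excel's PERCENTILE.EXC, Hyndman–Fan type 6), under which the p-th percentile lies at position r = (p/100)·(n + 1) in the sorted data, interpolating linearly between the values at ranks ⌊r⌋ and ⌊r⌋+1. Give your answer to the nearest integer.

317

Sorted: 39, 41, 115, 126, 129, 143, 228, 249, 317.
n = 9.
r = (90/100)·(9 + 1) = 9.
r is an integer, so P90 is the value at rank 9: 317.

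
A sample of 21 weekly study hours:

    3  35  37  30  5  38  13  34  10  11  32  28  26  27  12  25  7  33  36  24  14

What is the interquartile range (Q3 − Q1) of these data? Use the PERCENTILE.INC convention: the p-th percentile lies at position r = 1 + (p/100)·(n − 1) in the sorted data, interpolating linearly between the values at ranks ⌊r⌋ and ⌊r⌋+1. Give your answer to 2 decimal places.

Sorted: 3, 5, 7, 10, 11, 12, 13, 14, 24, 25, 26, 27, 28, 30, 32, 33, 34, 35, 36, 37, 38.
n = 21.
P25: r = 6 (integer) → 12.
P75: r = 16 (integer) → 33.
Difference: 33 − 12 = 21.

21.00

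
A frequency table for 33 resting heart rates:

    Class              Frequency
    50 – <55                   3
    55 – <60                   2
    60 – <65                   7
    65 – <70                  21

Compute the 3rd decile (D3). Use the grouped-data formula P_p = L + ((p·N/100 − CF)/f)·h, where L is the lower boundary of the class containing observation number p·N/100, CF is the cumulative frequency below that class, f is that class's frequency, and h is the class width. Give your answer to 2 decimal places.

N = 33; target position k = 30/100 · 33 = 9.9.
Cumulative frequencies: 3, 5, 12, 33.
Observation 9.9 falls in the class 60 – <65.
L = 60, CF = 5, f = 7, h = 5.
P30 = 60 + ((9.9 − 5)/7)·5 = 60 + 3.5 = 63.5.

63.50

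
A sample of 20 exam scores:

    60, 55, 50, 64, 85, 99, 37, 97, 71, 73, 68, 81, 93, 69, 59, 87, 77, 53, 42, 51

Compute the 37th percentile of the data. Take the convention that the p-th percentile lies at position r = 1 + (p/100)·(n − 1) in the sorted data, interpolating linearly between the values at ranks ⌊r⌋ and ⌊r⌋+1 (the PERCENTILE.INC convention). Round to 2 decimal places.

60.12

Sorted: 37, 42, 50, 51, 53, 55, 59, 60, 64, 68, 69, 71, 73, 77, 81, 85, 87, 93, 97, 99.
n = 20.
r = 1 + (37/100)·(20 − 1) = 1 + 7.03 = 8.03.
Rank 8 is 60 and rank 9 is 64.
Interpolate: 60 + 0.03·(64 − 60) = 60 + 0.03·4 = 60.12.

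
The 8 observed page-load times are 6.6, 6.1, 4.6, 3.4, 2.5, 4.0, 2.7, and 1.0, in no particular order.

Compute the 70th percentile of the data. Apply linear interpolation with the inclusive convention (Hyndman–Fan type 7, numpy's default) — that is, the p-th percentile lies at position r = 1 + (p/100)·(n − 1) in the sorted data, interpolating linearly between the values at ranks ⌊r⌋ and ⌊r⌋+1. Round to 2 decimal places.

Sorted: 1.0, 2.5, 2.7, 3.4, 4.0, 4.6, 6.1, 6.6.
n = 8.
r = 1 + (70/100)·(8 − 1) = 1 + 4.9 = 5.9.
Rank 5 is 4.0 and rank 6 is 4.6.
Interpolate: 4.0 + 0.9·(4.6 − 4.0) = 4.0 + 0.9·0.6 = 4.54.

4.54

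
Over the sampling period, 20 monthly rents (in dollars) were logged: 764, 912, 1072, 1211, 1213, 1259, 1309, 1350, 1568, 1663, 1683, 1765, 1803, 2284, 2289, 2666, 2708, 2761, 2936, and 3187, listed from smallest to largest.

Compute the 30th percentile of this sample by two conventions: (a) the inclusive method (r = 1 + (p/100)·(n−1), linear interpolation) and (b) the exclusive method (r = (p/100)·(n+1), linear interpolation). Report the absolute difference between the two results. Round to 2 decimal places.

20.00

n = 20.
(a) r = 6.7; between ranks 6 (1259) and 7 (1309): 1294.
(b) r = 6.3; between ranks 6 (1259) and 7 (1309): 1274.
|1294 − 1274| = 20.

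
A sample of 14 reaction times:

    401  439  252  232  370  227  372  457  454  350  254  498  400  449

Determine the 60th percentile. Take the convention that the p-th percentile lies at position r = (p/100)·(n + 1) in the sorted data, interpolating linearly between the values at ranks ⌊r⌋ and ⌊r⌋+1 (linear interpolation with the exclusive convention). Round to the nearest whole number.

Sorted: 227, 232, 252, 254, 350, 370, 372, 400, 401, 439, 449, 454, 457, 498.
n = 14.
r = (60/100)·(14 + 1) = 9.
r is an integer, so P60 is the value at rank 9: 401.

401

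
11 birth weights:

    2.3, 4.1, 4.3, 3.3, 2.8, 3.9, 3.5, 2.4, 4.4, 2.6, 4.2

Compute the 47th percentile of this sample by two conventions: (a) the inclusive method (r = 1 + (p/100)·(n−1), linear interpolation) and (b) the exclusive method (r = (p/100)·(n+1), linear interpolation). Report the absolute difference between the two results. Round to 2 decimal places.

0.01

Sorted: 2.3, 2.4, 2.6, 2.8, 3.3, 3.5, 3.9, 4.1, 4.2, 4.3, 4.4.
n = 11.
(a) r = 5.7; between ranks 5 (3.3) and 6 (3.5): 3.44.
(b) r = 5.64; between ranks 5 (3.3) and 6 (3.5): 3.428.
|3.44 − 3.428| = 0.012.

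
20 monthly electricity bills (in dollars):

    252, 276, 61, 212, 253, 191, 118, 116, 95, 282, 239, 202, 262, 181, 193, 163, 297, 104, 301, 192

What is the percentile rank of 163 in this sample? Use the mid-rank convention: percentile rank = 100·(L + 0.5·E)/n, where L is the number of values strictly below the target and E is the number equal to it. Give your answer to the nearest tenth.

27.5

Sorted: 61, 95, 104, 116, 118, 163, 181, 191, 192, 193, 202, 212, 239, 252, 253, 262, 276, 282, 297, 301.
Count below 163: L = 5; count equal: E = 1; n = 20.
Percentile rank = 100·(5 + 0.5·1)/20 = 100·5.5/20 = 27.5.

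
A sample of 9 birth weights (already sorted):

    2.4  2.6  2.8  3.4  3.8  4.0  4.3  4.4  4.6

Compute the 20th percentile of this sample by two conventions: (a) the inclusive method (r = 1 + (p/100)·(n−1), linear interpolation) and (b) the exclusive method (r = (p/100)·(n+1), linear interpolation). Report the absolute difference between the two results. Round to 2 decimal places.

0.12

n = 9.
(a) r = 2.6; between ranks 2 (2.6) and 3 (2.8): 2.72.
(b) r = 2 → value at rank 2 = 2.6.
|2.72 − 2.6| = 0.12.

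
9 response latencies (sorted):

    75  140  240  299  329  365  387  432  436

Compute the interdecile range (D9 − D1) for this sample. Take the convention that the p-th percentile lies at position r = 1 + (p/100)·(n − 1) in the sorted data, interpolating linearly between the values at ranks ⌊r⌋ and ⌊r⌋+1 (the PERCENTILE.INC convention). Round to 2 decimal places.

305.80

n = 9.
P10: r = 1.8; ranks 1–2 are 75, 140; interpolating gives 127.
P90: r = 8.2; ranks 8–9 are 432, 436; interpolating gives 432.8.
Difference: 432.8 − 127 = 305.8.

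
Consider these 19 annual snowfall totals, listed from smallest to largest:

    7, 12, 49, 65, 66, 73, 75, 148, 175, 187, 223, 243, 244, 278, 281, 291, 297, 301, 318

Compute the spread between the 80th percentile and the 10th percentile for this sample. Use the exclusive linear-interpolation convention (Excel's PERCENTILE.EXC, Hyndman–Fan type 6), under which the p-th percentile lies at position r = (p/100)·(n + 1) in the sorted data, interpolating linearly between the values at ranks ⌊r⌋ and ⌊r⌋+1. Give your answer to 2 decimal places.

n = 19.
P10: r = 2 (integer) → 12.
P80: r = 16 (integer) → 291.
Difference: 291 − 12 = 279.

279.00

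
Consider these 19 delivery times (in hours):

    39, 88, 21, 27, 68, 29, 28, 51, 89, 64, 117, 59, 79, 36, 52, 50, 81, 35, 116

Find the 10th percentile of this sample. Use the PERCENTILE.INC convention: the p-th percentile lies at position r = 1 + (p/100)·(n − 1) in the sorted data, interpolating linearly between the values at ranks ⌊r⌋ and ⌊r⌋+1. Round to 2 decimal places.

Sorted: 21, 27, 28, 29, 35, 36, 39, 50, 51, 52, 59, 64, 68, 79, 81, 88, 89, 116, 117.
n = 19.
r = 1 + (10/100)·(19 − 1) = 1 + 1.8 = 2.8.
Rank 2 is 27 and rank 3 is 28.
Interpolate: 27 + 0.8·(28 − 27) = 27 + 0.8·1 = 27.8.

27.80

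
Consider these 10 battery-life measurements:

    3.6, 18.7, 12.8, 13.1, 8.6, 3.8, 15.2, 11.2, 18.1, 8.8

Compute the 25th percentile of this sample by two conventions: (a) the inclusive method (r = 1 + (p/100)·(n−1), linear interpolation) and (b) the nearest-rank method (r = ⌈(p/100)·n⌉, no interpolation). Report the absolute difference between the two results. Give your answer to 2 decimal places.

Sorted: 3.6, 3.8, 8.6, 8.8, 11.2, 12.8, 13.1, 15.2, 18.1, 18.7.
n = 10.
(a) r = 3.25; between ranks 3 (8.6) and 4 (8.8): 8.65.
(b) the nearest-rank method: rank 3 → 8.6.
|8.65 − 8.6| = 0.05.

0.05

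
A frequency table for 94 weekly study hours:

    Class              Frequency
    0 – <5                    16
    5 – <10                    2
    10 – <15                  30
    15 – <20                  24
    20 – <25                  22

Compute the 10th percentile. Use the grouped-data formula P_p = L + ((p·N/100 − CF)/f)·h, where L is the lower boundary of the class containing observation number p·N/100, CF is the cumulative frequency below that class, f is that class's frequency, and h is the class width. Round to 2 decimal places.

N = 94; target position k = 10/100 · 94 = 9.4.
Cumulative frequencies: 16, 18, 48, 72, 94.
Observation 9.4 falls in the class 0 – <5.
L = 0, CF = 0, f = 16, h = 5.
P10 = 0 + ((9.4 − 0)/16)·5 = 0 + 2.9375 = 2.9375.

2.94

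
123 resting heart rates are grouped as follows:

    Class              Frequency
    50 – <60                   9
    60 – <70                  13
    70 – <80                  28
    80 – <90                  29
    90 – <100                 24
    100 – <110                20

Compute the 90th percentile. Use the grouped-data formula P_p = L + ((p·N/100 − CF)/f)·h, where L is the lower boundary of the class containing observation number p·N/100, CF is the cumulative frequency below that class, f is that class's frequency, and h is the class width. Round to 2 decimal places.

103.85

N = 123; target position k = 90/100 · 123 = 110.7.
Cumulative frequencies: 9, 22, 50, 79, 103, 123.
Observation 110.7 falls in the class 100 – <110.
L = 100, CF = 103, f = 20, h = 10.
P90 = 100 + ((110.7 − 103)/20)·10 = 100 + 3.85 = 103.85.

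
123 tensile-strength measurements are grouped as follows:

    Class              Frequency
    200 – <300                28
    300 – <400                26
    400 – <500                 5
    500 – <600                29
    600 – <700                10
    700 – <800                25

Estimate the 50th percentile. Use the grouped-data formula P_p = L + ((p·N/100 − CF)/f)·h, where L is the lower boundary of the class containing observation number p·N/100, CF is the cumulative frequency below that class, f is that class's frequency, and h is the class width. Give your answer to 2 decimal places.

508.62

N = 123; target position k = 50/100 · 123 = 61.5.
Cumulative frequencies: 28, 54, 59, 88, 98, 123.
Observation 61.5 falls in the class 500 – <600.
L = 500, CF = 59, f = 29, h = 100.
P50 = 500 + ((61.5 − 59)/29)·100 = 500 + 8.62069 = 508.621.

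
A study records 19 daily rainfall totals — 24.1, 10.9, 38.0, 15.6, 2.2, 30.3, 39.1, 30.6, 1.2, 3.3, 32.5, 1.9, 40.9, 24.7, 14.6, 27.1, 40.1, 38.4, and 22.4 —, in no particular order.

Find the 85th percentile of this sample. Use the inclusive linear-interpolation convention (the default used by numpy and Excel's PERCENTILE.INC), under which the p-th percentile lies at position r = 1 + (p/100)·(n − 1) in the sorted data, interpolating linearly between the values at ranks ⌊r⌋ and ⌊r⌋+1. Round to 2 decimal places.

Sorted: 1.2, 1.9, 2.2, 3.3, 10.9, 14.6, 15.6, 22.4, 24.1, 24.7, 27.1, 30.3, 30.6, 32.5, 38.0, 38.4, 39.1, 40.1, 40.9.
n = 19.
r = 1 + (85/100)·(19 − 1) = 1 + 15.3 = 16.3.
Rank 16 is 38.4 and rank 17 is 39.1.
Interpolate: 38.4 + 0.3·(39.1 − 38.4) = 38.4 + 0.3·0.7 = 38.61.

38.61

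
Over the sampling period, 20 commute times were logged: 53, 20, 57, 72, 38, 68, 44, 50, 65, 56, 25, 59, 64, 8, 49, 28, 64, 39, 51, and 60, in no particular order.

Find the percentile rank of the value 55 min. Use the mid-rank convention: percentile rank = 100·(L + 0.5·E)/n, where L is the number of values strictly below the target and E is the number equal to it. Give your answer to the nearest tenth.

55.0

Sorted: 8, 20, 25, 28, 38, 39, 44, 49, 50, 51, 53, 56, 57, 59, 60, 64, 64, 65, 68, 72.
Count below 55: L = 11; count equal: E = 0; n = 20.
Percentile rank = 100·(11 + 0.5·0)/20 = 100·11/20 = 55.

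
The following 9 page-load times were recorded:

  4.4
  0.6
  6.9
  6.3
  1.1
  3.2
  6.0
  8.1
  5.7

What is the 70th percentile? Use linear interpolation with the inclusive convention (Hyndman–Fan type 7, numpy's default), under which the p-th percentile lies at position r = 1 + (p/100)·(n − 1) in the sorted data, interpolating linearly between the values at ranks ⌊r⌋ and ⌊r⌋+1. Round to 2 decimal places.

Sorted: 0.6, 1.1, 3.2, 4.4, 5.7, 6.0, 6.3, 6.9, 8.1.
n = 9.
r = 1 + (70/100)·(9 − 1) = 1 + 5.6 = 6.6.
Rank 6 is 6.0 and rank 7 is 6.3.
Interpolate: 6.0 + 0.6·(6.3 − 6.0) = 6.0 + 0.6·0.3 = 6.18.

6.18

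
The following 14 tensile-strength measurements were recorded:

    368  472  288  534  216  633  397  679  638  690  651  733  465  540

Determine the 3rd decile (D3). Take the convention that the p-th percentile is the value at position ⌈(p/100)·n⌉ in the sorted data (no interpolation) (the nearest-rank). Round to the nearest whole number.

Sorted: 216, 288, 368, 397, 465, 472, 534, 540, 633, 638, 651, 679, 690, 733.
n = 14.
Position = ⌈30/100 · 14⌉ = ⌈4.2⌉ = 5.
The value at rank 5 is 465.

465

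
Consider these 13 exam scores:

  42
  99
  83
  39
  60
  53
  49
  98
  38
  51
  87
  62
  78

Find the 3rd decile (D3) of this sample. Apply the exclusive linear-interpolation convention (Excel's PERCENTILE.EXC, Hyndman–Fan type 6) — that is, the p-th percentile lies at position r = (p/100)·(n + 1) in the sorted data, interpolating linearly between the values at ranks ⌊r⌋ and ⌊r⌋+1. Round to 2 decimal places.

49.40

Sorted: 38, 39, 42, 49, 51, 53, 60, 62, 78, 83, 87, 98, 99.
n = 13.
r = (30/100)·(13 + 1) = 4.2.
Rank 4 is 49 and rank 5 is 51.
Interpolate: 49 + 0.2·(51 − 49) = 49 + 0.2·2 = 49.4.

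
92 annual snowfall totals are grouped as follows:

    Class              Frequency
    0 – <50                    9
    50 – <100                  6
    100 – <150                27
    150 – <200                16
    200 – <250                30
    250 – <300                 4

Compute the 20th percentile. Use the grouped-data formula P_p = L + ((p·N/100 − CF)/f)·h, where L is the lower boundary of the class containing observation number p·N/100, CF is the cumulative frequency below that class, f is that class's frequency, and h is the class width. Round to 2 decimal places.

106.30

N = 92; target position k = 20/100 · 92 = 18.4.
Cumulative frequencies: 9, 15, 42, 58, 88, 92.
Observation 18.4 falls in the class 100 – <150.
L = 100, CF = 15, f = 27, h = 50.
P20 = 100 + ((18.4 − 15)/27)·50 = 100 + 6.2963 = 106.296.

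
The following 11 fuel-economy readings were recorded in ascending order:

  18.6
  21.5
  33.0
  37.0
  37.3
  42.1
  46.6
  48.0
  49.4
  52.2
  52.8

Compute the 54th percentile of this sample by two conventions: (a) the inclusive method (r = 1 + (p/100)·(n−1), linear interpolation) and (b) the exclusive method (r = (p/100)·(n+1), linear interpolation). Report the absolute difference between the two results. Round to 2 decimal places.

n = 11.
(a) r = 6.4; between ranks 6 (42.1) and 7 (46.6): 43.9.
(b) r = 6.48; between ranks 6 (42.1) and 7 (46.6): 44.26.
|43.9 − 44.26| = 0.36.

0.36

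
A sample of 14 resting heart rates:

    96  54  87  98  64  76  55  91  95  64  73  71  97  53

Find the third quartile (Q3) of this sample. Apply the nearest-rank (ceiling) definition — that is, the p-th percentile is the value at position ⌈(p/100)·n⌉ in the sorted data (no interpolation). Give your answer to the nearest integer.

95

Sorted: 53, 54, 55, 64, 64, 71, 73, 76, 87, 91, 95, 96, 97, 98.
n = 14.
Position = ⌈75/100 · 14⌉ = ⌈10.5⌉ = 11.
The value at rank 11 is 95.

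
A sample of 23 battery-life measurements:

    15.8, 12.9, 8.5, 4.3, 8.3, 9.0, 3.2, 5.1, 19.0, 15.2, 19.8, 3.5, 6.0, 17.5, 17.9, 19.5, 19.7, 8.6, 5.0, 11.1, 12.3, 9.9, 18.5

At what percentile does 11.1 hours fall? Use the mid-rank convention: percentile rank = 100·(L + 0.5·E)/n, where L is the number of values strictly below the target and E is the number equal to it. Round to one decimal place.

Sorted: 3.2, 3.5, 4.3, 5.0, 5.1, 6.0, 8.3, 8.5, 8.6, 9.0, 9.9, 11.1, 12.3, 12.9, 15.2, 15.8, 17.5, 17.9, 18.5, 19.0, 19.5, 19.7, 19.8.
Count below 11.1: L = 11; count equal: E = 1; n = 23.
Percentile rank = 100·(11 + 0.5·1)/23 = 100·11.5/23 = 50.

50.0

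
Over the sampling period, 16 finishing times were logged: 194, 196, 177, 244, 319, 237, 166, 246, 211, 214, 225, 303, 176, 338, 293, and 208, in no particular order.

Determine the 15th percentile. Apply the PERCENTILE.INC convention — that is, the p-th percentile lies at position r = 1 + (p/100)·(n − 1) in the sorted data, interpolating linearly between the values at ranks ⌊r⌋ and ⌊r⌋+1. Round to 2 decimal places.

Sorted: 166, 176, 177, 194, 196, 208, 211, 214, 225, 237, 244, 246, 293, 303, 319, 338.
n = 16.
r = 1 + (15/100)·(16 − 1) = 1 + 2.25 = 3.25.
Rank 3 is 177 and rank 4 is 194.
Interpolate: 177 + 0.25·(194 − 177) = 177 + 0.25·17 = 181.25.

181.25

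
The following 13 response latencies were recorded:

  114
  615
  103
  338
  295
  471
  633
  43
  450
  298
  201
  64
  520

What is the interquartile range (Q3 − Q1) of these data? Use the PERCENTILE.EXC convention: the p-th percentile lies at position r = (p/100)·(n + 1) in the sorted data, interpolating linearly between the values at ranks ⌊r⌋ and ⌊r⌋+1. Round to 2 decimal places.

Sorted: 43, 64, 103, 114, 201, 295, 298, 338, 450, 471, 520, 615, 633.
n = 13.
P25: r = 3.5; ranks 3–4 are 103, 114; interpolating gives 108.5.
P75: r = 10.5; ranks 10–11 are 471, 520; interpolating gives 495.5.
Difference: 495.5 − 108.5 = 387.

387.00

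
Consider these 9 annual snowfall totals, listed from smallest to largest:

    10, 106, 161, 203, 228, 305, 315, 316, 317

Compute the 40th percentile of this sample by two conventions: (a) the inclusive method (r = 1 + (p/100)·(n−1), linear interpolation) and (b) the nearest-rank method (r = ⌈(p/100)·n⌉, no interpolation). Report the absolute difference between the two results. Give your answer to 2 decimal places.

n = 9.
(a) r = 4.2; between ranks 4 (203) and 5 (228): 208.
(b) the nearest-rank method: rank 4 → 203.
|208 − 203| = 5.

5.00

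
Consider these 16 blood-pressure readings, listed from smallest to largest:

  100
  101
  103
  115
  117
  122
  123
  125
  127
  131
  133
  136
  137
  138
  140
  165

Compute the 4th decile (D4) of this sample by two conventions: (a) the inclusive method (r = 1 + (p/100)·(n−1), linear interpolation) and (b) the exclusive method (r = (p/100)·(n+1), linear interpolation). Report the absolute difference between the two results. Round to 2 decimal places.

n = 16.
(a) r = 7 → value at rank 7 = 123.
(b) r = 6.8; between ranks 6 (122) and 7 (123): 122.8.
|123 − 122.8| = 0.2.

0.20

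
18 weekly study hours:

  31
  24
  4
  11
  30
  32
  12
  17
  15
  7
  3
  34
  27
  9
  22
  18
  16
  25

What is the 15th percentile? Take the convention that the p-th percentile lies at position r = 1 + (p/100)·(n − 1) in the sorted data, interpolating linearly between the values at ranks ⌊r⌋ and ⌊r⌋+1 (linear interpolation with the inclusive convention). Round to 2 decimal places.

Sorted: 3, 4, 7, 9, 11, 12, 15, 16, 17, 18, 22, 24, 25, 27, 30, 31, 32, 34.
n = 18.
r = 1 + (15/100)·(18 − 1) = 1 + 2.55 = 3.55.
Rank 3 is 7 and rank 4 is 9.
Interpolate: 7 + 0.55·(9 − 7) = 7 + 0.55·2 = 8.1.

8.10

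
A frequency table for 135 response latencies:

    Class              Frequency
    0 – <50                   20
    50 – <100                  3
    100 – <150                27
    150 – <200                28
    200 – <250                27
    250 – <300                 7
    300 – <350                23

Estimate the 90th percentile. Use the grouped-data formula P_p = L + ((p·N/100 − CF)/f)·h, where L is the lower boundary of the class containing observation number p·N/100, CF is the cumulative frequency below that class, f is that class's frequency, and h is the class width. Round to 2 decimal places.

N = 135; target position k = 90/100 · 135 = 121.5.
Cumulative frequencies: 20, 23, 50, 78, 105, 112, 135.
Observation 121.5 falls in the class 300 – <350.
L = 300, CF = 112, f = 23, h = 50.
P90 = 300 + ((121.5 − 112)/23)·50 = 300 + 20.6522 = 320.652.

320.65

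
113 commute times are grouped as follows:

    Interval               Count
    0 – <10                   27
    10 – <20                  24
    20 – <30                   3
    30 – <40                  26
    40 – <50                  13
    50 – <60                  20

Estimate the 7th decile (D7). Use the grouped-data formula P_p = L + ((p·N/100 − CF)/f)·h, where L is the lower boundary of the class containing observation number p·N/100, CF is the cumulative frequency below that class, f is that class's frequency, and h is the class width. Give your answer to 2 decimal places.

N = 113; target position k = 70/100 · 113 = 79.1.
Cumulative frequencies: 27, 51, 54, 80, 93, 113.
Observation 79.1 falls in the class 30 – <40.
L = 30, CF = 54, f = 26, h = 10.
P70 = 30 + ((79.1 − 54)/26)·10 = 30 + 9.65385 = 39.6538.

39.65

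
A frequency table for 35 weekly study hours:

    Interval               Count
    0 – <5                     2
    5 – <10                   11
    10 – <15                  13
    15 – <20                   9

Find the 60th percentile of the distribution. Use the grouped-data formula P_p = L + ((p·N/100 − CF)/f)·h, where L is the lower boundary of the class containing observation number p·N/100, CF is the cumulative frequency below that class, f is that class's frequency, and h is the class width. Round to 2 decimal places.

13.08

N = 35; target position k = 60/100 · 35 = 21.
Cumulative frequencies: 2, 13, 26, 35.
Observation 21 falls in the class 10 – <15.
L = 10, CF = 13, f = 13, h = 5.
P60 = 10 + ((21 − 13)/13)·5 = 10 + 3.07692 = 13.0769.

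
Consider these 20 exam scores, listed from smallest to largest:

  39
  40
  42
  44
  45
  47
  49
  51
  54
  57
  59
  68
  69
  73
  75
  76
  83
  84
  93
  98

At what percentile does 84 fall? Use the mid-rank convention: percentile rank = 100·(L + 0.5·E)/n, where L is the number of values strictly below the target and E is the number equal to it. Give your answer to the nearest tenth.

Count below 84: L = 17; count equal: E = 1; n = 20.
Percentile rank = 100·(17 + 0.5·1)/20 = 100·17.5/20 = 87.5.

87.5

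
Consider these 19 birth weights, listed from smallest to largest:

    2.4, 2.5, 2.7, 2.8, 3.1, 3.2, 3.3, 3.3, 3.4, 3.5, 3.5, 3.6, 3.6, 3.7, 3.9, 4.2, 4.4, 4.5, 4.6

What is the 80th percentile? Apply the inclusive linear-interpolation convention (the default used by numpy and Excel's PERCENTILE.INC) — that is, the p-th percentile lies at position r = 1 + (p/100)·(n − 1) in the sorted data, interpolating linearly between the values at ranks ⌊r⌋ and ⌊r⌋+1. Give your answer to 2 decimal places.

n = 19.
r = 1 + (80/100)·(19 − 1) = 1 + 14.4 = 15.4.
Rank 15 is 3.9 and rank 16 is 4.2.
Interpolate: 3.9 + 0.4·(4.2 − 3.9) = 3.9 + 0.4·0.3 = 4.02.

4.02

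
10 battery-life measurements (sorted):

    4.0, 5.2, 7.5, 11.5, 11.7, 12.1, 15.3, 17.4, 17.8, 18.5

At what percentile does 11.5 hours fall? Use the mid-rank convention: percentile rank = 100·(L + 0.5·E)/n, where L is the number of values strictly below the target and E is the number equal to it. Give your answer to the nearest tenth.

Count below 11.5: L = 3; count equal: E = 1; n = 10.
Percentile rank = 100·(3 + 0.5·1)/10 = 100·3.5/10 = 35.

35.0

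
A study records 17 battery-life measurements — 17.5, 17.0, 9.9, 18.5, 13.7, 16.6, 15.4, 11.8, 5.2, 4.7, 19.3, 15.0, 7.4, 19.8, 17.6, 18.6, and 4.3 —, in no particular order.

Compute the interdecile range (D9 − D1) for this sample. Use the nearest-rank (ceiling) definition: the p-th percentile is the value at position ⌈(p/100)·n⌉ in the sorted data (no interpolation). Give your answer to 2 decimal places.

14.60

Sorted: 4.3, 4.7, 5.2, 7.4, 9.9, 11.8, 13.7, 15.0, 15.4, 16.6, 17.0, 17.5, 17.6, 18.5, 18.6, 19.3, 19.8.
n = 17.
P10: rank ⌈10/100·17⌉ = 2 → 4.7.
P90: rank ⌈90/100·17⌉ = 16 → 19.3.
Difference: 19.3 − 4.7 = 14.6.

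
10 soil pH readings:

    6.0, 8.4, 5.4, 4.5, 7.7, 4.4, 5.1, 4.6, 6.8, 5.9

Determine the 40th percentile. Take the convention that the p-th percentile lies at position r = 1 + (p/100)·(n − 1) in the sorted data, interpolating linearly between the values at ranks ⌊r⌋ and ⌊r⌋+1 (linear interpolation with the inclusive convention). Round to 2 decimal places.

5.28

Sorted: 4.4, 4.5, 4.6, 5.1, 5.4, 5.9, 6.0, 6.8, 7.7, 8.4.
n = 10.
r = 1 + (40/100)·(10 − 1) = 1 + 3.6 = 4.6.
Rank 4 is 5.1 and rank 5 is 5.4.
Interpolate: 5.1 + 0.6·(5.4 − 5.1) = 5.1 + 0.6·0.3 = 5.28.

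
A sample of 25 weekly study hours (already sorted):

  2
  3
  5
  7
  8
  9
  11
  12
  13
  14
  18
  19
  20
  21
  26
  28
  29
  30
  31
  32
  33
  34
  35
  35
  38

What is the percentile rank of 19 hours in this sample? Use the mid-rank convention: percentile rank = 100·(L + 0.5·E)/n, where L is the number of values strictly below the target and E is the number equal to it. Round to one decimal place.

Count below 19: L = 11; count equal: E = 1; n = 25.
Percentile rank = 100·(11 + 0.5·1)/25 = 100·11.5/25 = 46.

46.0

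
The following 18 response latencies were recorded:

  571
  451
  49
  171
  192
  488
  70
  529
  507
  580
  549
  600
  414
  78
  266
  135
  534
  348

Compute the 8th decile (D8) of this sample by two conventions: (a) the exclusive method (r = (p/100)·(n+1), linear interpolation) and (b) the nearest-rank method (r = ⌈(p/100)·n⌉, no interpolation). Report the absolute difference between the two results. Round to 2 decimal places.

Sorted: 49, 70, 78, 135, 171, 192, 266, 348, 414, 451, 488, 507, 529, 534, 549, 571, 580, 600.
n = 18.
(a) r = 15.2; between ranks 15 (549) and 16 (571): 553.4.
(b) the nearest-rank method: rank 15 → 549.
|553.4 − 549| = 4.4.

4.40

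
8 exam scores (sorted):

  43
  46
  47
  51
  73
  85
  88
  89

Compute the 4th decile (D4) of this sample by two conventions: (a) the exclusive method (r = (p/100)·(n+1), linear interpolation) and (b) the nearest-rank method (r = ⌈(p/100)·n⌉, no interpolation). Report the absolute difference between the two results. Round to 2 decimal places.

1.60

n = 8.
(a) r = 3.6; between ranks 3 (47) and 4 (51): 49.4.
(b) the nearest-rank method: rank 4 → 51.
|49.4 − 51| = 1.6.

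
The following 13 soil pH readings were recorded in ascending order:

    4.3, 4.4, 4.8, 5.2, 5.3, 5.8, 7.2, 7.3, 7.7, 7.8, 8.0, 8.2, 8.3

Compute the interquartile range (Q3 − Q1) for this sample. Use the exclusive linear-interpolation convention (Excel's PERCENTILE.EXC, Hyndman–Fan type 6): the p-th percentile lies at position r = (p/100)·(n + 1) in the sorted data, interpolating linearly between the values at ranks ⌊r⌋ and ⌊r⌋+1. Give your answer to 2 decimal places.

2.90

n = 13.
P25: r = 3.5; ranks 3–4 are 4.8, 5.2; interpolating gives 5.
P75: r = 10.5; ranks 10–11 are 7.8, 8.0; interpolating gives 7.9.
Difference: 7.9 − 5 = 2.9.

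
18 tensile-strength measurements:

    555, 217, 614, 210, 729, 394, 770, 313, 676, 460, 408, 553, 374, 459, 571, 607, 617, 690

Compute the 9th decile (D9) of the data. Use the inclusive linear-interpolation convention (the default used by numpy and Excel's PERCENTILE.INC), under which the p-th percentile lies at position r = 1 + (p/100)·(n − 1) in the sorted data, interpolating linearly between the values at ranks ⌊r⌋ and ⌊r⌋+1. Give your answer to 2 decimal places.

701.70

Sorted: 210, 217, 313, 374, 394, 408, 459, 460, 553, 555, 571, 607, 614, 617, 676, 690, 729, 770.
n = 18.
r = 1 + (90/100)·(18 − 1) = 1 + 15.3 = 16.3.
Rank 16 is 690 and rank 17 is 729.
Interpolate: 690 + 0.3·(729 − 690) = 690 + 0.3·39 = 701.7.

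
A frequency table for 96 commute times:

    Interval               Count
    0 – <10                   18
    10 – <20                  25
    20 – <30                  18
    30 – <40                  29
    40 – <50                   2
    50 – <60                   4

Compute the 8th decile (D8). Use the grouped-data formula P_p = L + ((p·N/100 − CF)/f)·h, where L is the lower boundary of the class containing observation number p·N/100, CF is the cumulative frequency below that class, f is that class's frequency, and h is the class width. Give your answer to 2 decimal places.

N = 96; target position k = 80/100 · 96 = 76.8.
Cumulative frequencies: 18, 43, 61, 90, 92, 96.
Observation 76.8 falls in the class 30 – <40.
L = 30, CF = 61, f = 29, h = 10.
P80 = 30 + ((76.8 − 61)/29)·10 = 30 + 5.44828 = 35.4483.

35.45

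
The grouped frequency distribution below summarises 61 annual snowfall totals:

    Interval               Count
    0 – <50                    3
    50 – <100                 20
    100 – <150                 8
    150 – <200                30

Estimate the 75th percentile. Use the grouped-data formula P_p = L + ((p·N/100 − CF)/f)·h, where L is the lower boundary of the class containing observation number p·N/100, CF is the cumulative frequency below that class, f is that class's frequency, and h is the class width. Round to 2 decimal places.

N = 61; target position k = 75/100 · 61 = 45.75.
Cumulative frequencies: 3, 23, 31, 61.
Observation 45.75 falls in the class 150 – <200.
L = 150, CF = 31, f = 30, h = 50.
P75 = 150 + ((45.75 − 31)/30)·50 = 150 + 24.5833 = 174.583.

174.58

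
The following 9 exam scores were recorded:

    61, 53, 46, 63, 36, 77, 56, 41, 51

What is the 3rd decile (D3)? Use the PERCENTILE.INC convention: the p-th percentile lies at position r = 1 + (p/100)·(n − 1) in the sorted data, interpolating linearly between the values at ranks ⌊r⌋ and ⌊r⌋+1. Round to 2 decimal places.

48.00

Sorted: 36, 41, 46, 51, 53, 56, 61, 63, 77.
n = 9.
r = 1 + (30/100)·(9 − 1) = 1 + 2.4 = 3.4.
Rank 3 is 46 and rank 4 is 51.
Interpolate: 46 + 0.4·(51 − 46) = 46 + 0.4·5 = 48.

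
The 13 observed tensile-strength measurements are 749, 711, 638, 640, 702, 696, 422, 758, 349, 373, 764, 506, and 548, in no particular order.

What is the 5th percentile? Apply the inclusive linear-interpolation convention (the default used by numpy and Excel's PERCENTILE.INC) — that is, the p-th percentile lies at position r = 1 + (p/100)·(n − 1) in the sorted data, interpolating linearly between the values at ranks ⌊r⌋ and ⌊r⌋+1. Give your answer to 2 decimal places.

Sorted: 349, 373, 422, 506, 548, 638, 640, 696, 702, 711, 749, 758, 764.
n = 13.
r = 1 + (5/100)·(13 − 1) = 1 + 0.6 = 1.6.
Rank 1 is 349 and rank 2 is 373.
Interpolate: 349 + 0.6·(373 − 349) = 349 + 0.6·24 = 363.4.

363.40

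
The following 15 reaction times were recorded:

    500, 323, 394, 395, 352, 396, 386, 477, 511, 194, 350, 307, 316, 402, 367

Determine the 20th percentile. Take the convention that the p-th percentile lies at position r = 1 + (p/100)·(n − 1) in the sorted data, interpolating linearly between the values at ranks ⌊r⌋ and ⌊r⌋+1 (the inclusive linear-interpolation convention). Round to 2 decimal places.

Sorted: 194, 307, 316, 323, 350, 352, 367, 386, 394, 395, 396, 402, 477, 500, 511.
n = 15.
r = 1 + (20/100)·(15 − 1) = 1 + 2.8 = 3.8.
Rank 3 is 316 and rank 4 is 323.
Interpolate: 316 + 0.8·(323 − 316) = 316 + 0.8·7 = 321.6.

321.60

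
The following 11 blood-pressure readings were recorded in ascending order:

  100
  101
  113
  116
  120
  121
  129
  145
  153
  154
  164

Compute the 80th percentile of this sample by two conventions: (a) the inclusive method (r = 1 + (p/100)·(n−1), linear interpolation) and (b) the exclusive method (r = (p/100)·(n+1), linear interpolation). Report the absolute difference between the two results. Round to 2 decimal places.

n = 11.
(a) r = 9 → value at rank 9 = 153.
(b) r = 9.6; between ranks 9 (153) and 10 (154): 153.6.
|153 − 153.6| = 0.6.

0.60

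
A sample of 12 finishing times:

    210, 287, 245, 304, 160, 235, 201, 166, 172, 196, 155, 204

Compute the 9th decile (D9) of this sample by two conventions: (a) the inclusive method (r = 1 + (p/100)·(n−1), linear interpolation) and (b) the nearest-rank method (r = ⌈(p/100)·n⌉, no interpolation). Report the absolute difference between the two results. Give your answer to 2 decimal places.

Sorted: 155, 160, 166, 172, 196, 201, 204, 210, 235, 245, 287, 304.
n = 12.
(a) r = 10.9; between ranks 10 (245) and 11 (287): 282.8.
(b) the nearest-rank method: rank 11 → 287.
|282.8 − 287| = 4.2.

4.20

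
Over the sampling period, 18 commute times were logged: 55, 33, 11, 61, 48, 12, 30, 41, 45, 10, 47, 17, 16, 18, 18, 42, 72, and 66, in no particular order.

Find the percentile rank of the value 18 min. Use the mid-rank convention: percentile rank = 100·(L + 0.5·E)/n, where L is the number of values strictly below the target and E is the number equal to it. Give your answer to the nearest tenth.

Sorted: 10, 11, 12, 16, 17, 18, 18, 30, 33, 41, 42, 45, 47, 48, 55, 61, 66, 72.
Count below 18: L = 5; count equal: E = 2; n = 18.
Percentile rank = 100·(5 + 0.5·2)/18 = 100·6/18 = 33.33.

33.3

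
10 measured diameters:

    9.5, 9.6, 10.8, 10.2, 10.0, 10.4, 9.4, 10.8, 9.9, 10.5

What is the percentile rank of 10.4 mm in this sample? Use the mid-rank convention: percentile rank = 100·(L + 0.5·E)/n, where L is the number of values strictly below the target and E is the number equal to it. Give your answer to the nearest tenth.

Sorted: 9.4, 9.5, 9.6, 9.9, 10.0, 10.2, 10.4, 10.5, 10.8, 10.8.
Count below 10.4: L = 6; count equal: E = 1; n = 10.
Percentile rank = 100·(6 + 0.5·1)/10 = 100·6.5/10 = 65.

65.0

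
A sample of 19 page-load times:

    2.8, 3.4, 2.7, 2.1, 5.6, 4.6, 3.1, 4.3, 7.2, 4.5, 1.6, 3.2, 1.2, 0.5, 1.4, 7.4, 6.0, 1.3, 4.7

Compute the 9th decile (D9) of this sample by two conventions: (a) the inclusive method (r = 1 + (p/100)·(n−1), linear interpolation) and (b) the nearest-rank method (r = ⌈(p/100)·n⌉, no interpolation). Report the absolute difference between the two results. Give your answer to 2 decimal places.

Sorted: 0.5, 1.2, 1.3, 1.4, 1.6, 2.1, 2.7, 2.8, 3.1, 3.2, 3.4, 4.3, 4.5, 4.6, 4.7, 5.6, 6.0, 7.2, 7.4.
n = 19.
(a) r = 17.2; between ranks 17 (6.0) and 18 (7.2): 6.24.
(b) the nearest-rank method: rank 18 → 7.2.
|6.24 − 7.2| = 0.96.

0.96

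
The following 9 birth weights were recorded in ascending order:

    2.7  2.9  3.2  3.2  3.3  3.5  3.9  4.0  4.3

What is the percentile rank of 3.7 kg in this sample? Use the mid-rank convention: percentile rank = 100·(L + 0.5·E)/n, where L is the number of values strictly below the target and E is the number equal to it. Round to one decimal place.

66.7

Count below 3.7: L = 6; count equal: E = 0; n = 9.
Percentile rank = 100·(6 + 0.5·0)/9 = 100·6/9 = 66.67.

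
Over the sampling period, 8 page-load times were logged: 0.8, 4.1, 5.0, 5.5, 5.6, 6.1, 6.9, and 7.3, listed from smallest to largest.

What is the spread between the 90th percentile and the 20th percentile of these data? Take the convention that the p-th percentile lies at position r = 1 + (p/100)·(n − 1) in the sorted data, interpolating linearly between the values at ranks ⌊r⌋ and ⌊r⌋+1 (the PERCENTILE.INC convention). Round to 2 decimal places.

n = 8.
P20: r = 2.4; ranks 2–3 are 4.1, 5.0; interpolating gives 4.46.
P90: r = 7.3; ranks 7–8 are 6.9, 7.3; interpolating gives 7.02.
Difference: 7.02 − 4.46 = 2.56.

2.56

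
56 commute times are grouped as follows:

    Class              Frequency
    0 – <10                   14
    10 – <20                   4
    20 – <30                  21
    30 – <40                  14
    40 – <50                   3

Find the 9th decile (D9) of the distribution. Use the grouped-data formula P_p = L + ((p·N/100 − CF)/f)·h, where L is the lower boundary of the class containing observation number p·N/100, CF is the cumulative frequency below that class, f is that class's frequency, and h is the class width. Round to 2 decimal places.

N = 56; target position k = 90/100 · 56 = 50.4.
Cumulative frequencies: 14, 18, 39, 53, 56.
Observation 50.4 falls in the class 30 – <40.
L = 30, CF = 39, f = 14, h = 10.
P90 = 30 + ((50.4 − 39)/14)·10 = 30 + 8.14286 = 38.1429.

38.14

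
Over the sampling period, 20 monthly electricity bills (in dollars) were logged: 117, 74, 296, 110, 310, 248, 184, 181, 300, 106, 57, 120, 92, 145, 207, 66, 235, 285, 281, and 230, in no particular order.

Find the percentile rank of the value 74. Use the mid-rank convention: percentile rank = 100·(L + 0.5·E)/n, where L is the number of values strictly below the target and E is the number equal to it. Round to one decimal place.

Sorted: 57, 66, 74, 92, 106, 110, 117, 120, 145, 181, 184, 207, 230, 235, 248, 281, 285, 296, 300, 310.
Count below 74: L = 2; count equal: E = 1; n = 20.
Percentile rank = 100·(2 + 0.5·1)/20 = 100·2.5/20 = 12.5.

12.5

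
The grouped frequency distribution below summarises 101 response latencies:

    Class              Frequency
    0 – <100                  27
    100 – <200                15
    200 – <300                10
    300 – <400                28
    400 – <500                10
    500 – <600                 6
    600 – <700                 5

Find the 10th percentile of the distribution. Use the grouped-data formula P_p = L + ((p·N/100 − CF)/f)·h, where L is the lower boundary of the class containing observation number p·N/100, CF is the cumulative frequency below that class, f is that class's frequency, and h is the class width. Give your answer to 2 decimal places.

N = 101; target position k = 10/100 · 101 = 10.1.
Cumulative frequencies: 27, 42, 52, 80, 90, 96, 101.
Observation 10.1 falls in the class 0 – <100.
L = 0, CF = 0, f = 27, h = 100.
P10 = 0 + ((10.1 − 0)/27)·100 = 0 + 37.4074 = 37.4074.

37.41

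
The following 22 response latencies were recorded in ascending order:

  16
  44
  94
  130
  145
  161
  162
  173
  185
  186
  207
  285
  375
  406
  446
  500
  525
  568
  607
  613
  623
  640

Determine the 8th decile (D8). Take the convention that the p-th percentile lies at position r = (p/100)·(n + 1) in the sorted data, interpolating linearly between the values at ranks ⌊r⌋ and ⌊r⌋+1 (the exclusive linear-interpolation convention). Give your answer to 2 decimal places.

583.60

n = 22.
r = (80/100)·(22 + 1) = 18.4.
Rank 18 is 568 and rank 19 is 607.
Interpolate: 568 + 0.4·(607 − 568) = 568 + 0.4·39 = 583.6.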